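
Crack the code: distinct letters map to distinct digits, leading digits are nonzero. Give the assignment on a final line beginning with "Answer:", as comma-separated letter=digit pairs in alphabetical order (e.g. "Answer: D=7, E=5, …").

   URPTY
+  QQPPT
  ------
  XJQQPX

Step 1. [col 1: Y + T ≡ X (mod 10)] T=9 is one option consistent with column 1 (Y + T ≡ X (mod 10), carry-in 0) — take it, so T=9.
Step 2. [col 1: Y + T ≡ X (mod 10)] several values work for Y in column 1 (Y + T ≡ X (mod 10), carry-in 0); try Y=2, so Y=2.
Step 3. [col 1: Y + T ≡ X (mod 10)] column 1 reads Y+T+carry(0)=X with Y=2, T=9; with digits 2,9 already taken and all letters distinct, the only value for X is 1 ⇒ X=1.
Step 4. [col 2: T + P ≡ P (mod 10)] no forcing yet in column 2 (carry-in 1); P=3 is free and consistent — try it. So P=3.
Step 5. [col 3: P + P ≡ Q (mod 10)] column 3: given P=3, carry-in 1, and digits 1,2,3,9 already taken and all letters distinct, P+P≡Q (mod 10) forces Q=7, so Q=7.
Step 6. [col 4: R + Q ≡ Q (mod 10)] column 4: given Q=7, carry-in 0, and digits 1,2,3,7,9 already taken and all letters distinct, R+Q≡Q (mod 10) forces R=0. So R=0.
Step 7. [col 5: U + Q ≡ J (mod 10)] in column 5 we have U+Q≡J with carry-in 0; given Q=7 and digits 0,1,2,3,7,9 already taken and all letters distinct, that pins U to 8, so U=8.
Step 8. [col 5: U + Q ≡ J (mod 10)] column 5: given U=8, Q=7, carry-in 0, and digits 0,1,2,3,7,8,9 already taken and all letters distinct, U+Q≡J (mod 10) forces J=5 ⇒ J=5.

Answer: J=5, P=3, Q=7, R=0, T=9, U=8, X=1, Y=2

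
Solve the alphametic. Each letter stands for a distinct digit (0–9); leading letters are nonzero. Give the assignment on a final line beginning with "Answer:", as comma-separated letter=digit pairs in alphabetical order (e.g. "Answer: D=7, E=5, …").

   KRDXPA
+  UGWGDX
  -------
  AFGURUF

Step 1. [col 1: A + X ≡ F (mod 10)] several values work for X in column 1 (A + X ≡ F (mod 10), carry-in 0); try X=6, so X=6.
Step 2. [col 1: A + X ≡ F (mod 10)] column 1 (A + X ≡ F (mod 10), carry-in 0) doesn't pin A yet; pick A=1 and continue. So A=1.
Step 3. [col 1: A + X ≡ F (mod 10)] column 1 reads A+X+carry(0)=F with A=1, X=6; with digits 1,6 already taken and all letters distinct, the only value for F is 7. So F=7.
Step 4. [col 2: P + D ≡ U (mod 10)] several values work for U in column 2 (P + D ≡ U (mod 10), carry-in 0); try U=8 ⇒ U=8.
Step 5. [col 2: P + D ≡ U (mod 10)] several values work for D in column 2 (P + D ≡ U (mod 10), carry-in 0); try D=5. So D=5.
Step 6. [col 2: P + D ≡ U (mod 10)] column 2: given D=5, U=8, carry-in 0, and digits 1,5,6,7,8 already taken and all letters distinct, P+D≡U (mod 10) forces P=3, so P=3.
Step 7. [col 3: X + G ≡ R (mod 10)] from column 3 (X=6, carry-in 0, digits 1,3,5,6,7,8 already taken and all letters distinct): R must equal 0 ⇒ R=0.
Step 8. [col 3: X + G ≡ R (mod 10)] column 3 reads X+G+carry(0)=R with X=6, R=0; with digits 0,1,3,5,6,7,8 already taken and all letters distinct, the only value for G is 4 ⇒ G=4.
Step 9. [col 4: D + W ≡ U (mod 10)] column 4 reads D+W+carry(1)=U with D=5, U=8; with digits 0,1,3,4,5,6,7,8 already taken and all letters distinct, the only value for W is 2, so W=2.
Step 10. [col 6: K + U ≡ F (mod 10)] column 6: given U=8, F=7, carry-in 0, and digits 0,1,2,3,4,5,6,7,8 already taken and all letters distinct, K+U≡F (mod 10) forces K=9 ⇒ K=9.

Answer: A=1, D=5, F=7, G=4, K=9, P=3, R=0, U=8, W=2, X=6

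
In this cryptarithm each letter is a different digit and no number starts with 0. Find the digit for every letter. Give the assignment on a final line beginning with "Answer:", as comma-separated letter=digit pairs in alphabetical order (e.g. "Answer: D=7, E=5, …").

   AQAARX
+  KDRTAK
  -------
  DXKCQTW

Step 1. [col 1: X + K ≡ W (mod 10)] column 1 (X + K ≡ W (mod 10), carry-in 0) doesn't pin X yet; pick X=4 and continue ⇒ X=4.
Step 2. [col 1: X + K ≡ W (mod 10)] column 1 (X + K ≡ W (mod 10), carry-in 0) doesn't pin K yet; pick K=8 and continue. So K=8.
Step 3. [col 1: X + K ≡ W (mod 10)] from column 1 (X=4, K=8, carry-in 0, digits 4,8 already taken and all letters distinct): W must equal 2. So W=2.
Step 4. [col 2: R + A ≡ T (mod 10)] no forcing yet in column 2 (carry-in 1); R=3 is free and consistent — try it, so R=3.
Step 5. [D] D is the leading digit of a 7-digit sum of two 6-digit numbers; the final carry is exactly 1, so D=1.
Step 6. [col 2: R + A ≡ T (mod 10)] no forcing yet in column 2 (carry-in 1); A=6 is free and consistent — try it, so A=6.
Step 7. [col 2: R + A ≡ T (mod 10)] in column 2 we have R+A≡T with carry-in 1; given R=3, A=6 and digits 1,2,3,4,6,8 already taken and all letters distinct, that pins T to 0 ⇒ T=0.
Step 8. [col 3: A + T ≡ Q (mod 10)] from column 3 (A=6, T=0, carry-in 1, digits 0,1,2,3,4,6,8 already taken and all letters distinct): Q must equal 7 ⇒ Q=7.
Step 9. [col 4: A + R ≡ C (mod 10)] from column 4 (A=6, R=3, carry-in 0, digits 0,1,2,3,4,6,7,8 already taken and all letters distinct): C must equal 9. So C=9.

Answer: A=6, C=9, D=1, K=8, Q=7, R=3, T=0, W=2, X=4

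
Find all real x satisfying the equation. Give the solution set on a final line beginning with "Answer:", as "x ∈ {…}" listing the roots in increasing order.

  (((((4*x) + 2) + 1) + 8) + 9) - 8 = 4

Step 1. [(((((4*x) + 2) + 1) + 8) + 9) - 8 = 4] -8 is outermost — add 8 both sides ⇒ sub: ((((4*x) + 2) + 1) + 8) + 9 = 12.
Step 2. [((((4*x) + 2) + 1) + 8) + 9 = 12] the outer +9 inverts by subtracting 9. So sub: (((4*x) + 2) + 1) + 8 = 3.
Step 3. [(((4*x) + 2) + 1) + 8 = 3] peel the +8: subtract 8 from each side ⇒ sub: ((4*x) + 2) + 1 = -5.
Step 4. [((4*x) + 2) + 1 = -5] the outer +1 inverts by subtracting 1 ⇒ sub: (4*x) + 2 = -6.
Step 5. [(4*x) + 2 = -6] +2 is outermost — subtract 2 both sides. So sub: 4*x = -8.
Step 6. [4*x = -8] 4 out front; divide by 4. So div: x = -2.

Answer: x ∈ {-2}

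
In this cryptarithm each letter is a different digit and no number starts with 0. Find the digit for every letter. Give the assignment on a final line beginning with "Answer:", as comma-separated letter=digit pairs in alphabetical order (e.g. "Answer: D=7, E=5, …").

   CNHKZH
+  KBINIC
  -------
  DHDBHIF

Step 1. [col 1: H + C ≡ F (mod 10)] several values work for F in column 1 (H + C ≡ F (mod 10), carry-in 0); try F=7. So F=7.
Step 2. [D] the sum has 7 digits but both addends have 6; that extra leading digit D is the final carry, namely 1, so D=1.
Step 3. [col 1: H + C ≡ F (mod 10)] no forcing yet in column 1 (carry-in 0); H=3 is free and consistent — try it ⇒ H=3.
Step 4. [col 1: H + C ≡ F (mod 10)] column 1 reads H+C+carry(0)=F with H=3, F=7; with digits 1,3,7 already taken and all letters distinct, the only value for C is 4, so C=4.
Step 5. [col 2: Z + I ≡ I (mod 10)] column 2 reads Z+I+carry(0)=I with nothing yet; with digits 1,3,4,7 already taken and all letters distinct, the only value for Z is 0. So Z=0.
Step 6. [col 2: Z + I ≡ I (mod 10)] column 2 (Z + I ≡ I (mod 10), carry-in 0) doesn't pin I yet; pick I=2 and continue, so I=2.
Step 7. [col 3: K + N ≡ H (mod 10)] no forcing yet in column 3 (carry-in 0); N=5 is free and consistent — try it. So N=5.
Step 8. [col 3: K + N ≡ H (mod 10)] column 3: given N=5, H=3, carry-in 0, and digits 0,1,2,3,4,5,7 already taken and all letters distinct, K+N≡H (mod 10) forces K=8. So K=8.
Step 9. [col 4: H + I ≡ B (mod 10)] from column 4 (H=3, I=2, carry-in 1, digits 0,1,2,3,4,5,7,8 already taken and all letters distinct): B must equal 6, so B=6.

Answer: B=6, C=4, D=1, F=7, H=3, I=2, K=8, N=5, Z=0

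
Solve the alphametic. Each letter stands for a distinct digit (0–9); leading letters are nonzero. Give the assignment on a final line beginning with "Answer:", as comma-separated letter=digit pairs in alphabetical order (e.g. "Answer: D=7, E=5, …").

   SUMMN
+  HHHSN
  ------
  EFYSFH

Step 1. [col 1: N + N ≡ H (mod 10)] several values work for H in column 1 (N + N ≡ H (mod 10), carry-in 0); try H=4, so H=4.
Step 2. [col 1: N + N ≡ H (mod 10)] column 1 (N + N ≡ H (mod 10), carry-in 0) doesn't pin N yet; pick N=7 and continue ⇒ N=7.
Step 3. [col 2: M + S ≡ F (mod 10)] F=2 is one option consistent with column 2 (M + S ≡ F (mod 10), carry-in 1) — take it. So F=2.
Step 4. [col 2: M + S ≡ F (mod 10)] S=8 is one option consistent with column 2 (M + S ≡ F (mod 10), carry-in 1) — take it, so S=8.
Step 5. [col 2: M + S ≡ F (mod 10)] in column 2 we have M+S≡F with carry-in 1; given S=8, F=2 and digits 2,4,7,8 already taken and all letters distinct, that pins M to 3, so M=3.
Step 6. [E] E is the leading digit of a 6-digit sum of two 5-digit numbers; the final carry is exactly 1, so E=1.
Step 7. [col 4: U + H ≡ Y (mod 10)] column 4 (U + H ≡ Y (mod 10), carry-in 0) doesn't pin U yet; pick U=5 and continue, so U=5.
Step 8. [col 4: U + H ≡ Y (mod 10)] column 4: given U=5, H=4, carry-in 0, and digits 1,2,3,4,5,7,8 already taken and all letters distinct, U+H≡Y (mod 10) forces Y=9. So Y=9.

Answer: E=1, F=2, H=4, M=3, N=7, S=8, U=5, Y=9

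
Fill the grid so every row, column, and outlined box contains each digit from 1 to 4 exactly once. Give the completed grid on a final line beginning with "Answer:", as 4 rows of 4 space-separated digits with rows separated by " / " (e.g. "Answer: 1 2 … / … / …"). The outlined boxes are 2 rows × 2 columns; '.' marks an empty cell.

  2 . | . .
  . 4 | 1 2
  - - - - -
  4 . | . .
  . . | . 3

Step 1. [r1c2∈{1,3}] row 1 places 1 nowhere but r1c2, so r1c2=1.
Step 2. [r4c3∈{2,4}] 4 has one home in row 4: r4c3, so r4c3=4.
Step 3. [r3c3∈{2}] nothing but 2 survives at r3c3, so r3c3=2.
Step 4. [r1c4∈{4}] only 4 remains possible at r1c4. So r1c4=4.
Step 5. [r3c2∈{3}] r3c2's peers cover all but 3 ⇒ r3c2=3.
Step 6. [r4c2∈{2}] r4c2 is down to just 2, so r4c2=2.
Step 7. [r2c1∈{3}] only 3 remains possible at r2c1 ⇒ r2c1=3.
Step 8. [r3c4∈{1}] nothing but 1 survives at r3c4 ⇒ r3c4=1.
Step 9. [r1c3∈{3}] only 3 remains possible at r1c3, so r1c3=3.
Step 10. [r4c1∈{1}] only 1 remains possible at r4c1 ⇒ r4c1=1.

Answer: 2 1 3 4 / 3 4 1 2 / 4 3 2 1 / 1 2 4 3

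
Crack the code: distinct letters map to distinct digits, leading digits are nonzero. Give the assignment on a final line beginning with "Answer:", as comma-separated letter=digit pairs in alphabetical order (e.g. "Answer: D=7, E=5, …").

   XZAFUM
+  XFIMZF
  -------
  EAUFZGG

Step 1. [E] the sum has 7 digits but both addends have 6; that extra leading digit E is the final carry, namely 1. So E=1.
Step 2. [col 1: M + F ≡ G (mod 10)] column 1 (M + F ≡ G (mod 10), carry-in 0) doesn't pin F yet; pick F=2 and continue ⇒ F=2.
Step 3. [col 1: M + F ≡ G (mod 10)] several values work for M in column 1 (M + F ≡ G (mod 10), carry-in 0); try M=3. So M=3.
Step 4. [col 1: M + F ≡ G (mod 10)] in column 1 we have M+F≡G with carry-in 0; given M=3, F=2 and digits 1,2,3 already taken and all letters distinct, that pins G to 5 ⇒ G=5.
Step 5. [col 2: U + Z ≡ G (mod 10)] column 2 (U + Z ≡ G (mod 10), carry-in 0) doesn't pin U yet; pick U=9 and continue. So U=9.
Step 6. [col 2: U + Z ≡ G (mod 10)] in column 2 we have U+Z≡G with carry-in 0; given U=9, G=5 and digits 1,2,3,5,9 already taken and all letters distinct, that pins Z to 6 ⇒ Z=6.
Step 7. [col 4: A + I ≡ F (mod 10)] no forcing yet in column 4 (carry-in 0); A=4 is free and consistent — try it ⇒ A=4.
Step 8. [col 4: A + I ≡ F (mod 10)] column 4 reads A+I+carry(0)=F with A=4, F=2; with digits 1,2,3,4,5,6,9 already taken and all letters distinct, the only value for I is 8. So I=8.
Step 9. [col 6: X + X ≡ A (mod 10)] column 6: given A=4, carry-in 0, and digits 1,2,3,4,5,6,8,9 already taken and all letters distinct, X+X≡A (mod 10) forces X=7, so X=7.

Answer: A=4, E=1, F=2, G=5, I=8, M=3, U=9, X=7, Z=6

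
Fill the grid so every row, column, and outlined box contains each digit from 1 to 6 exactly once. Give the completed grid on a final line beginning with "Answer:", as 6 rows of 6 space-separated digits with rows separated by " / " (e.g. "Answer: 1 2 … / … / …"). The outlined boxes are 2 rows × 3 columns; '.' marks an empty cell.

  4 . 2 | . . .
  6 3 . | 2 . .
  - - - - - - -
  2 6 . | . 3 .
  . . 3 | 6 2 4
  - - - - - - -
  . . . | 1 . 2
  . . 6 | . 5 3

Step 1. [r3c6∈{1,5}] in box 4, 1 fits only at r3c6. So r3c6=1.
Step 2. [r2c6∈{5}] nothing but 5 survives at r2c6. So r2c6=5.
Step 3. [r1c2∈{1,5}] in row 1, 5 fits only at r1c2, so r1c2=5.
Step 4. [r4c1∈{1,5}] row 4 places 5 nowhere but r4c1, so r4c1=5.
Step 5. [r5c2∈{4}] r5c2 is down to just 4, so r5c2=4.
Step 6. [r1c5∈{1,6}] r1c5 is the only open cell in row 1 admitting 1. So r1c5=1.
Step 7. [r4c2∈{1}] r4c2 is down to just 1. So r4c2=1.
Step 8. [r1c4∈{3}] nothing but 3 survives at r1c4, so r1c4=3.
Step 9. [r1c6∈{6}] r1c6 is down to just 6, so r1c6=6.
Step 10. [r5c1∈{3}] r5c1 has the single candidate 3 ⇒ r5c1=3.
Step 11. [r6c1∈{1}] nothing but 1 survives at r6c1. So r6c1=1.
Step 12. [r6c2∈{2}] r6c2's peers cover all but 2, so r6c2=2.
Step 13. [r2c5∈{4}] r2c5 is down to just 4. So r2c5=4.
Step 14. [r3c3∈{4}] r3c3 is down to just 4. So r3c3=4.
Step 15. [r3c4∈{5}] r3c4 has the single candidate 5. So r3c4=5.
Step 16. [r5c3∈{5}] r5c3's peers cover all but 5. So r5c3=5.
Step 17. [r6c4∈{4}] r6c4 has the single candidate 4 ⇒ r6c4=4.
Step 18. [r5c5∈{6}] r5c5 has the single candidate 6, so r5c5=6.
Step 19. [r2c3∈{1}] r2c3 is down to just 1 ⇒ r2c3=1.

Answer: 4 5 2 3 1 6 / 6 3 1 2 4 5 / 2 6 4 5 3 1 / 5 1 3 6 2 4 / 3 4 5 1 6 2 / 1 2 6 4 5 3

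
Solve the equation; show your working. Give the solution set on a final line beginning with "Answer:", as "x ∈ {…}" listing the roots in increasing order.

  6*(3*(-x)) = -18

Step 1. [6*(3*(-x)) = -18] 6·(inner) — divide through by 6, so div: 3*(-x) = -3.
Step 2. [3*(-x) = -3] leading coefficient 3: divide by 3, so div: -x = -1.
Step 3. [-x = -1] flip signs both sides. So neg: x = 1.

Answer: x ∈ {1}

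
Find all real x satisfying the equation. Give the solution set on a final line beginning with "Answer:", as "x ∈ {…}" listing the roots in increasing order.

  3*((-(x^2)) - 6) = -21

Step 1. [3*((-(x^2)) - 6) = -21] 3 out front; divide by 3, so div: (-(x^2)) - 6 = -7.
Step 2. [(-(x^2)) - 6 = -7] add 6: x sits inside (… - 6), so sub: -(x^2) = -1.
Step 3. [-(x^2) = -1] leading − — multiply by −1, so neg: x^2 = 1.
Step 4. [x^2 = 1] √ both sides: 1 ≥ 0 gives two branches, so sqrt: x = 1 or -1.

Answer: x ∈ {-1, 1}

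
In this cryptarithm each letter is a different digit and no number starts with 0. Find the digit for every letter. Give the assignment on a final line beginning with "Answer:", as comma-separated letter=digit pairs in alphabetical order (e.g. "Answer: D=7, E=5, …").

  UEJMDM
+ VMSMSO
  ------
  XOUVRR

Step 1. [col 1: M + O ≡ R (mod 10)] several values work for O in column 1 (M + O ≡ R (mod 10), carry-in 0); try O=2 ⇒ O=2.
Step 2. [col 1: M + O ≡ R (mod 10)] several values work for R in column 1 (M + O ≡ R (mod 10), carry-in 0); try R=0, so R=0.
Step 3. [col 1: M + O ≡ R (mod 10)] column 1 reads M+O+carry(0)=R with O=2, R=0; with digits 0,2 already taken and all letters distinct, the only value for M is 8 ⇒ M=8.
Step 4. [col 2: D + S ≡ R (mod 10)] several values work for S in column 2 (D + S ≡ R (mod 10), carry-in 1); try S=4, so S=4.
Step 5. [col 2: D + S ≡ R (mod 10)] column 2: given S=4, R=0, carry-in 1, and digits 0,2,4,8 already taken and all letters distinct, D+S≡R (mod 10) forces D=5 ⇒ D=5.
Step 6. [col 3: M + M ≡ V (mod 10)] column 3 reads M+M+carry(1)=V with M=8; with digits 0,2,4,5,8 already taken and all letters distinct, the only value for V is 7. So V=7.
Step 7. [col 4: J + S ≡ U (mod 10)] column 4 (J + S ≡ U (mod 10), carry-in 1) doesn't pin J yet; pick J=6 and continue. So J=6.
Step 8. [col 4: J + S ≡ U (mod 10)] in column 4 we have J+S≡U with carry-in 1; given J=6, S=4 and digits 0,2,4,5,6,7,8 already taken and all letters distinct, that pins U to 1 ⇒ U=1.
Step 9. [col 5: E + M ≡ O (mod 10)] column 5: given M=8, O=2, carry-in 1, and digits 0,1,2,4,5,6,7,8 already taken and all letters distinct, E+M≡O (mod 10) forces E=3, so E=3.
Step 10. [col 6: U + V ≡ X (mod 10)] from column 6 (U=1, V=7, carry-in 1, digits 0,1,2,3,4,5,6,7,8 already taken and all letters distinct): X must equal 9, so X=9.

Answer: D=5, E=3, J=6, M=8, O=2, R=0, S=4, U=1, V=7, X=9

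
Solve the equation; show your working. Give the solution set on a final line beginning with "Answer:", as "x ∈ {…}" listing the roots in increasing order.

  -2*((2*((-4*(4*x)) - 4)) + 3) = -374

Step 1. [-2*((2*((-4*(4*x)) - 4)) + 3) = -374] -2·(inner) — divide through by -2. So div: (2*((-4*(4*x)) - 4)) + 3 = 187.
Step 2. [(2*((-4*(4*x)) - 4)) + 3 = 187] +3 is outermost — subtract 3 both sides, so sub: 2*((-4*(4*x)) - 4) = 184.
Step 3. [2*((-4*(4*x)) - 4) = 184] 2 out front; divide by 2. So div: (-4*(4*x)) - 4 = 92.
Step 4. [(-4*(4*x)) - 4 = 92] -4 divides every term; factor it out ⇒ factor: (4*x) + 1 = -23.
Step 5. [(4*x) + 1 = -23] the outer +1 inverts by subtracting 1 ⇒ sub: 4*x = -24.
Step 6. [4*x = -24] 4 out front; divide by 4 ⇒ div: x = -6.

Answer: x ∈ {-6}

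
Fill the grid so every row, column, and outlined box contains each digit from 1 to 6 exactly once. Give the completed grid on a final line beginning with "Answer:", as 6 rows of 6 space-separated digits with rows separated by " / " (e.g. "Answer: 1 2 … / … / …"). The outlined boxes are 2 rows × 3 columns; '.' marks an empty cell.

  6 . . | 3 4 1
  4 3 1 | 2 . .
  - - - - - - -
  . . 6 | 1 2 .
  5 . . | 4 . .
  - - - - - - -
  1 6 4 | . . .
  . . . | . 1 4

Step 1. [r3c6∈{3,5}] row 3 places 5 nowhere but r3c6. So r3c6=5.
Step 2. [r6c1∈{2,3}] across col 1, 2 lands solely at r6c1, so r6c1=2.
Step 3. [r6c2∈{5}] r6c2 has the single candidate 5. So r6c2=5.
Step 4. [r2c6∈{6}] r2c6 is down to just 6. So r2c6=6.
Step 5. [r4c6∈{3}] nothing but 3 survives at r4c6. So r4c6=3.
Step 6. [r1c2∈{2}] r1c2 is down to just 2. So r1c2=2.
Step 7. [r2c5∈{5}] nothing but 5 survives at r2c5, so r2c5=5.
Step 8. [r5c6∈{2}] nothing but 2 survives at r5c6 ⇒ r5c6=2.
Step 9. [r6c4∈{6}] r6c4 has the single candidate 6, so r6c4=6.
Step 10. [r4c5∈{6}] r4c5 is down to just 6 ⇒ r4c5=6.
Step 11. [r6c3∈{3}] r6c3 is down to just 3. So r6c3=3.
Step 12. [r3c2∈{4}] r3c2's peers cover all but 4. So r3c2=4.
Step 13. [r5c5∈{3}] r5c5 is down to just 3. So r5c5=3.
Step 14. [r1c3∈{5}] r1c3 is down to just 5. So r1c3=5.
Step 15. [r4c2∈{1}] r4c2 has the single candidate 1, so r4c2=1.
Step 16. [r4c3∈{2}] r4c3 is down to just 2 ⇒ r4c3=2.
Step 17. [r5c4∈{5}] r5c4 is down to just 5. So r5c4=5.
Step 18. [r3c1∈{3}] r3c1 has the single candidate 3. So r3c1=3.

Answer: 6 2 5 3 4 1 / 4 3 1 2 5 6 / 3 4 6 1 2 5 / 5 1 2 4 6 3 / 1 6 4 5 3 2 / 2 5 3 6 1 4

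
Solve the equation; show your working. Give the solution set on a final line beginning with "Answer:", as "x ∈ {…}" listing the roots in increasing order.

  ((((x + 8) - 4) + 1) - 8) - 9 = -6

Step 1. [((((x + 8) - 4) + 1) - 8) - 9 = -6] -9 is outermost — add 9 both sides ⇒ sub: (((x + 8) - 4) + 1) - 8 = 3.
Step 2. [(((x + 8) - 4) + 1) - 8 = 3] -8 is outermost — add 8 both sides. So sub: ((x + 8) - 4) + 1 = 11.
Step 3. [((x + 8) - 4) + 1 = 11] 1 comes off first (subtract 1). So sub: (x + 8) - 4 = 10.
Step 4. [(x + 8) - 4 = 10] 4 comes off first (add 4) ⇒ sub: x + 8 = 14.
Step 5. [x + 8 = 14] subtract 8: x sits inside (… + 8). So sub: x = 6.

Answer: x ∈ {6}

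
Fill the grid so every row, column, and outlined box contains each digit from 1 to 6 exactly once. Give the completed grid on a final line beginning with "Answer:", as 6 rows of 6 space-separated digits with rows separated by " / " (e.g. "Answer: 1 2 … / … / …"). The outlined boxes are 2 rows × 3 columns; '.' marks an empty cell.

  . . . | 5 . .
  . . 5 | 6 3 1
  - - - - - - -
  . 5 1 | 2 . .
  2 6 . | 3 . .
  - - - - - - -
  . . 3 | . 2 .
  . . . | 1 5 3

Step 1. [r2c1∈{4}] r2c1 has the single candidate 4. So r2c1=4.
Step 2. [r2c2∈{2}] r2c2 has the single candidate 2 ⇒ r2c2=2.
Step 3. [r5c6∈{4,6}] r5c6 is the only open cell in box 6 admitting 6. So r5c6=6.
Step 4. [r3c6∈{4}] r3c6 is down to just 4 ⇒ r3c6=4.
Step 5. [r6c3∈{2,4,6}] across row 6, 2 lands solely at r6c3 ⇒ r6c3=2.
Step 6. [r1c2∈{1,3}] 3 has one home in col 2: r1c2, so r1c2=3.
Step 7. [r5c2∈{1,4}] in col 2, 1 fits only at r5c2 ⇒ r5c2=1.
Step 8. [r6c1∈{6}] only 6 remains possible at r6c1, so r6c1=6.
Step 9. [r4c6∈{5}] r4c6's peers cover all but 5, so r4c6=5.
Step 10. [r1c6∈{2}] r1c6 is down to just 2 ⇒ r1c6=2.
Step 11. [r4c3∈{4}] nothing but 4 survives at r4c3 ⇒ r4c3=4.
Step 12. [r4c5∈{1}] only 1 remains possible at r4c5, so r4c5=1.
Step 13. [r3c5∈{6}] r3c5 is down to just 6 ⇒ r3c5=6.
Step 14. [r3c1∈{3}] r3c1 is down to just 3. So r3c1=3.
Step 15. [r1c1∈{1}] only 1 remains possible at r1c1, so r1c1=1.
Step 16. [r5c4∈{4}] r5c4's peers cover all but 4, so r5c4=4.
Step 17. [r6c2∈{4}] nothing but 4 survives at r6c2 ⇒ r6c2=4.
Step 18. [r5c1∈{5}] r5c1's peers cover all but 5, so r5c1=5.
Step 19. [r1c3∈{6}] nothing but 6 survives at r1c3, so r1c3=6.
Step 20. [r1c5∈{4}] r1c5 has the single candidate 4, so r1c5=4.

Answer: 1 3 6 5 4 2 / 4 2 5 6 3 1 / 3 5 1 2 6 4 / 2 6 4 3 1 5 / 5 1 3 4 2 6 / 6 4 2 1 5 3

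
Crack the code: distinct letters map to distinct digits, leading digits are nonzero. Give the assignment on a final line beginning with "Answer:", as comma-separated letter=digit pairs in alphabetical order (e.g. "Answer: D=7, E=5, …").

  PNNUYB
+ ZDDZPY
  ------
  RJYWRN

Step 1. [col 1: B + Y ≡ N (mod 10)] column 1 (B + Y ≡ N (mod 10), carry-in 0) doesn't pin B yet; pick B=8 and continue. So B=8.
Step 2. [col 1: B + Y ≡ N (mod 10)] Y=6 is one option consistent with column 1 (B + Y ≡ N (mod 10), carry-in 0) — take it. So Y=6.
Step 3. [col 1: B + Y ≡ N (mod 10)] in column 1 we have B+Y≡N with carry-in 0; given B=8, Y=6 and digits 6,8 already taken and all letters distinct, that pins N to 4 ⇒ N=4.
Step 4. [col 2: Y + P ≡ R (mod 10)] several values work for P in column 2 (Y + P ≡ R (mod 10), carry-in 1); try P=2 ⇒ P=2.
Step 5. [col 2: Y + P ≡ R (mod 10)] column 2: given Y=6, P=2, carry-in 1, and digits 2,4,6,8 already taken and all letters distinct, Y+P≡R (mod 10) forces R=9. So R=9.
Step 6. [col 3: U + Z ≡ W (mod 10)] in column 3 we have U+Z≡W with carry-in 0; given nothing yet and digits 2,4,6,8,9 already taken and all letters distinct, that pins W to 0, so W=0.
Step 7. [col 3: U + Z ≡ W (mod 10)] column 3 (U + Z ≡ W (mod 10), carry-in 0) doesn't pin Z yet; pick Z=7 and continue. So Z=7.
Step 8. [col 3: U + Z ≡ W (mod 10)] column 3 reads U+Z+carry(0)=W with Z=7, W=0; with digits 0,2,4,6,7,8,9 already taken and all letters distinct, the only value for U is 3. So U=3.
Step 9. [col 4: N + D ≡ Y (mod 10)] from column 4 (N=4, Y=6, carry-in 1, digits 0,2,3,4,6,7,8,9 already taken and all letters distinct): D must equal 1 ⇒ D=1.
Step 10. [col 5: N + D ≡ J (mod 10)] column 5 reads N+D+carry(0)=J with N=4, D=1; with digits 0,1,2,3,4,6,7,8,9 already taken and all letters distinct, the only value for J is 5. So J=5.

Answer: B=8, D=1, J=5, N=4, P=2, R=9, U=3, W=0, Y=6, Z=7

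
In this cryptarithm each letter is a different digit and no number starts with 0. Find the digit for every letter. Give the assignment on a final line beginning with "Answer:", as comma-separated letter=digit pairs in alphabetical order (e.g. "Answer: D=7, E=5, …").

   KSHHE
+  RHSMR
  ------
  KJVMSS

Step 1. [col 1: E + R ≡ S (mod 10)] column 1 (E + R ≡ S (mod 10), carry-in 0) doesn't pin S yet; pick S=2 and continue. So S=2.
Step 2. [col 1: E + R ≡ S (mod 10)] several values work for E in column 1 (E + R ≡ S (mod 10), carry-in 0); try E=3. So E=3.
Step 3. [K] K is the leading digit of a 6-digit sum of two 5-digit numbers; the final carry is exactly 1 ⇒ K=1.
Step 4. [col 1: E + R ≡ S (mod 10)] column 1: given E=3, S=2, carry-in 0, and digits 1,2,3 already taken and all letters distinct, E+R≡S (mod 10) forces R=9. So R=9.
Step 5. [col 2: H + M ≡ S (mod 10)] H=4 is one option consistent with column 2 (H + M ≡ S (mod 10), carry-in 1) — take it. So H=4.
Step 6. [col 2: H + M ≡ S (mod 10)] column 2 reads H+M+carry(1)=S with H=4, S=2; with digits 1,2,3,4,9 already taken and all letters distinct, the only value for M is 7, so M=7.
Step 7. [col 4: S + H ≡ V (mod 10)] column 4: given S=2, H=4, carry-in 0, and digits 1,2,3,4,7,9 already taken and all letters distinct, S+H≡V (mod 10) forces V=6 ⇒ V=6.
Step 8. [col 5: K + R ≡ J (mod 10)] column 5 reads K+R+carry(0)=J with K=1, R=9; with digits 1,2,3,4,6,7,9 already taken and all letters distinct, the only value for J is 0, so J=0.

Answer: E=3, H=4, J=0, K=1, M=7, R=9, S=2, V=6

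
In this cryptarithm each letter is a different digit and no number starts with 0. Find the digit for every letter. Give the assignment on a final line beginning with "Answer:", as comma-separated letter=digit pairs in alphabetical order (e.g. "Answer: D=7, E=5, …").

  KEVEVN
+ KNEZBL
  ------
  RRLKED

Step 1. [col 1: N + L ≡ D (mod 10)] N=1 is one option consistent with column 1 (N + L ≡ D (mod 10), carry-in 0) — take it ⇒ N=1.
Step 2. [col 1: N + L ≡ D (mod 10)] L=9 is one option consistent with column 1 (N + L ≡ D (mod 10), carry-in 0) — take it, so L=9.
Step 3. [col 1: N + L ≡ D (mod 10)] column 1: given N=1, L=9, carry-in 0, and digits 1,9 already taken and all letters distinct, N+L≡D (mod 10) forces D=0. So D=0.
Step 4. [col 2: V + B ≡ E (mod 10)] E=3 is one option consistent with column 2 (V + B ≡ E (mod 10), carry-in 1) — take it. So E=3.
Step 5. [col 2: V + B ≡ E (mod 10)] column 2 (V + B ≡ E (mod 10), carry-in 1) doesn't pin B yet; pick B=7 and continue, so B=7.
Step 6. [col 2: V + B ≡ E (mod 10)] in column 2 we have V+B≡E with carry-in 1; given B=7, E=3 and digits 0,1,3,7,9 already taken and all letters distinct, that pins V to 5. So V=5.
Step 7. [col 3: E + Z ≡ K (mod 10)] Z=8 is one option consistent with column 3 (E + Z ≡ K (mod 10), carry-in 1) — take it, so Z=8.
Step 8. [col 3: E + Z ≡ K (mod 10)] column 3 reads E+Z+carry(1)=K with E=3, Z=8; with digits 0,1,3,5,7,8,9 already taken and all letters distinct, the only value for K is 2, so K=2.
Step 9. [col 5: E + N ≡ R (mod 10)] in column 5 we have E+N≡R with carry-in 0; given E=3, N=1 and digits 0,1,2,3,5,7,8,9 already taken and all letters distinct, that pins R to 4 ⇒ R=4.

Answer: B=7, D=0, E=3, K=2, L=9, N=1, R=4, V=5, Z=8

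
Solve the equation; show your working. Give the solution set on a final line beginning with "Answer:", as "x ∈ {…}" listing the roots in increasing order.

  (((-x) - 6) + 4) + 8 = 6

Step 1. [(((-x) - 6) + 4) + 8 = 6] the outer +8 inverts by subtracting 8. So sub: ((-x) - 6) + 4 = -2.
Step 2. [((-x) - 6) + 4 = -2] +4 is outermost — subtract 4 both sides, so sub: (-x) - 6 = -6.
Step 3. [(-x) - 6 = -6] the outer -6 inverts by adding 6 ⇒ sub: -x = 0.
Step 4. [-x = 0] leading − — multiply by −1. So neg: x = 0.

Answer: x ∈ {0}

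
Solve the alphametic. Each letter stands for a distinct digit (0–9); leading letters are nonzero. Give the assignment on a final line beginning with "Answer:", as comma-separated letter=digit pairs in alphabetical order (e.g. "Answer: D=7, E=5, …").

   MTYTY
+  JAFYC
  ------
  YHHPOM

Step 1. [col 1: Y + C ≡ M (mod 10)] Y=1 is one option consistent with column 1 (Y + C ≡ M (mod 10), carry-in 0) — take it ⇒ Y=1.
Step 2. [col 1: Y + C ≡ M (mod 10)] no forcing yet in column 1 (carry-in 0); M=4 is free and consistent — try it ⇒ M=4.
Step 3. [col 1: Y + C ≡ M (mod 10)] column 1: given Y=1, M=4, carry-in 0, and digits 1,4 already taken and all letters distinct, Y+C≡M (mod 10) forces C=3. So C=3.
Step 4. [col 2: T + Y ≡ O (mod 10)] no forcing yet in column 2 (carry-in 0); T=8 is free and consistent — try it. So T=8.
Step 5. [col 2: T + Y ≡ O (mod 10)] in column 2 we have T+Y≡O with carry-in 0; given T=8, Y=1 and digits 1,3,4,8 already taken and all letters distinct, that pins O to 9. So O=9.
Step 6. [col 3: Y + F ≡ P (mod 10)] column 3 (Y + F ≡ P (mod 10), carry-in 0) doesn't pin P yet; pick P=7 and continue ⇒ P=7.
Step 7. [col 3: Y + F ≡ P (mod 10)] in column 3 we have Y+F≡P with carry-in 0; given Y=1, P=7 and digits 1,3,4,7,8,9 already taken and all letters distinct, that pins F to 6. So F=6.
Step 8. [col 4: T + A ≡ H (mod 10)] column 4: given T=8, carry-in 0, and digits 1,3,4,6,7,8,9 already taken and all letters distinct, T+A≡H (mod 10) forces H=0 ⇒ H=0.
Step 9. [col 4: T + A ≡ H (mod 10)] in column 4 we have T+A≡H with carry-in 0; given T=8, H=0 and digits 0,1,3,4,6,7,8,9 already taken and all letters distinct, that pins A to 2, so A=2.
Step 10. [col 5: M + J ≡ H (mod 10)] column 5 reads M+J+carry(1)=H with M=4, H=0; with digits 0,1,2,3,4,6,7,8,9 already taken and all letters distinct, the only value for J is 5 ⇒ J=5.

Answer: A=2, C=3, F=6, H=0, J=5, M=4, O=9, P=7, T=8, Y=1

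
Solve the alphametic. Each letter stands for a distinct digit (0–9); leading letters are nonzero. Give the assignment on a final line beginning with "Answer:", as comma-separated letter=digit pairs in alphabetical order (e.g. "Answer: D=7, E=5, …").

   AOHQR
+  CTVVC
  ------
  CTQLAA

Step 1. [col 1: R + C ≡ A (mod 10)] several values work for R in column 1 (R + C ≡ A (mod 10), carry-in 0); try R=8, so R=8.
Step 2. [col 1: R + C ≡ A (mod 10)] column 1 (R + C ≡ A (mod 10), carry-in 0) doesn't pin C yet; pick C=1 and continue, so C=1.
Step 3. [col 1: R + C ≡ A (mod 10)] in column 1 we have R+C≡A with carry-in 0; given R=8, C=1 and digits 1,8 already taken and all letters distinct, that pins A to 9 ⇒ A=9.
Step 4. [col 2: Q + V ≡ A (mod 10)] V=5 is one option consistent with column 2 (Q + V ≡ A (mod 10), carry-in 0) — take it, so V=5.
Step 5. [col 2: Q + V ≡ A (mod 10)] from column 2 (V=5, A=9, carry-in 0, digits 1,5,8,9 already taken and all letters distinct): Q must equal 4 ⇒ Q=4.
Step 6. [col 3: H + V ≡ L (mod 10)] L=2 is one option consistent with column 3 (H + V ≡ L (mod 10), carry-in 0) — take it. So L=2.
Step 7. [col 3: H + V ≡ L (mod 10)] column 3: given V=5, L=2, carry-in 0, and digits 1,2,4,5,8,9 already taken and all letters distinct, H+V≡L (mod 10) forces H=7 ⇒ H=7.
Step 8. [col 4: O + T ≡ Q (mod 10)] several values work for T in column 4 (O + T ≡ Q (mod 10), carry-in 1); try T=0 ⇒ T=0.
Step 9. [col 4: O + T ≡ Q (mod 10)] column 4 reads O+T+carry(1)=Q with T=0, Q=4; with digits 0,1,2,4,5,7,8,9 already taken and all letters distinct, the only value for O is 3, so O=3.

Answer: A=9, C=1, H=7, L=2, O=3, Q=4, R=8, T=0, V=5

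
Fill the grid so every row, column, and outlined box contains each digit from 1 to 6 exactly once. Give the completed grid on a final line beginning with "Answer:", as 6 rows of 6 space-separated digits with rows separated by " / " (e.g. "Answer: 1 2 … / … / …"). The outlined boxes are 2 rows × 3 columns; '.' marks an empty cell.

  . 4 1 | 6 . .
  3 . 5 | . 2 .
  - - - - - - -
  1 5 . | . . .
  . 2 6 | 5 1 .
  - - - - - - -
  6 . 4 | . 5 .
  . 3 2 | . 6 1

Step 1. [r4c6∈{3,4}] row 4 places 3 nowhere but r4c6. So r4c6=3.
Step 2. [r3c6∈{2,4,6}] 6 has one home in row 3: r3c6, so r3c6=6.
Step 3. [r6c4∈{4}] nothing but 4 survives at r6c4. So r6c4=4.
Step 4. [r5c4∈{2,3}] r5c4 is the only open cell in row 5 admitting 3, so r5c4=3.
Step 5. [r3c4∈{2}] r3c4 is down to just 2 ⇒ r3c4=2.
Step 6. [r1c6∈{5}] r1c6 has the single candidate 5 ⇒ r1c6=5.
Step 7. [r1c5∈{3}] only 3 remains possible at r1c5, so r1c5=3.
Step 8. [r6c1∈{5}] nothing but 5 survives at r6c1. So r6c1=5.
Step 9. [r3c3∈{3}] nothing but 3 survives at r3c3, so r3c3=3.
Step 10. [r2c2∈{6}] r2c2's peers cover all but 6, so r2c2=6.
Step 11. [r5c2∈{1}] r5c2's peers cover all but 1. So r5c2=1.
Step 12. [r5c6∈{2}] only 2 remains possible at r5c6, so r5c6=2.
Step 13. [r2c6∈{4}] nothing but 4 survives at r2c6. So r2c6=4.
Step 14. [r4c1∈{4}] r4c1 has the single candidate 4, so r4c1=4.
Step 15. [r2c4∈{1}] only 1 remains possible at r2c4. So r2c4=1.
Step 16. [r3c5∈{4}] only 4 remains possible at r3c5. So r3c5=4.
Step 17. [r1c1∈{2}] only 2 remains possible at r1c1 ⇒ r1c1=2.

Answer: 2 4 1 6 3 5 / 3 6 5 1 2 4 / 1 5 3 2 4 6 / 4 2 6 5 1 3 / 6 1 4 3 5 2 / 5 3 2 4 6 1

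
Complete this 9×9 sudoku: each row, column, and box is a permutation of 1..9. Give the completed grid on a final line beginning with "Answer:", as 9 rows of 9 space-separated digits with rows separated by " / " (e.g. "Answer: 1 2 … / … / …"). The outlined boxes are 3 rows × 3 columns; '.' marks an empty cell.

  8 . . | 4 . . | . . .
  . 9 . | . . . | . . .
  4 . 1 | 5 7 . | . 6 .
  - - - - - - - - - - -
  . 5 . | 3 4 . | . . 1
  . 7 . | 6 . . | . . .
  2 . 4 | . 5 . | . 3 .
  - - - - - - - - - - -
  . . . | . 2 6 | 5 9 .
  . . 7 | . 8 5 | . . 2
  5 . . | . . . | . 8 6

Step 1. [r2c4∈{1,2,8}] 2 has one home in col 4: r2c4, so r2c4=2.
Step 2. [r6c4∈{1,7,8,9}] col 4 places 8 nowhere but r6c4 ⇒ r6c4=8.
Step 3. [r9c6∈{1,3,4,7,9}] r9c6 is the only open cell in col 6 admitting 4. So r9c6=4.
Step 4. [r9c5∈{1,3,9}] in box 8, 3 fits only at r9c5 ⇒ r9c5=3.
Step 5. [r2c1∈{3,6,7}] in col 1, 7 fits only at r2c1. So r2c1=7.
Step 6. [r7c2∈{1,3,4,8}] across col 2, 8 lands solely at r7c2. So r7c2=8.
Step 7. [r7c3∈{3}] only 3 remains possible at r7c3 ⇒ r7c3=3.
Step 8. [r8c7∈{1,3,4}] row 8 places 3 nowhere but r8c7 ⇒ r8c7=3.
Step 9. [r7c1∈{1}] nothing but 1 survives at r7c1 ⇒ r7c1=1.
Step 10. [r7c9∈{4,7}] r7c9 is the only open cell in row 7 admitting 4 ⇒ r7c9=4.
Step 11. [r9c7∈{1,7}] across box 9, 7 lands solely at r9c7 ⇒ r9c7=7.
Step 12. [r9c2∈{2}] nothing but 2 survives at r9c2, so r9c2=2.
Step 13. [r3c7∈{2,8,9}] across row 3, 2 lands solely at r3c7. So r3c7=2.
Step 14. [r9c3∈{9}] r9c3 has the single candidate 9 ⇒ r9c3=9.
Step 15. [r5c3∈{8}] r5c3 is down to just 8, so r5c3=8.
Step 16. [r4c3∈{6}] r4c3 has the single candidate 6, so r4c3=6.
Step 17. [r3c2∈{3}] r3c2 is down to just 3 ⇒ r3c2=3.
Step 18. [r4c1∈{9}] r4c1 is down to just 9. So r4c1=9.
Step 19. [r8c8∈{1}] r8c8's peers cover all but 1, so r8c8=1.
Step 20. [r2c3∈{5}] only 5 remains possible at r2c3 ⇒ r2c3=5.
Step 21. [r2c5∈{1,6}] r2c5 is the only open cell in row 2 admitting 6, so r2c5=6.
Step 22. [r2c8∈{4}] r2c8 is down to just 4 ⇒ r2c8=4.
Step 23. [r6c6∈{1,7,9}] 1 in row 5 is pinned to box 5 ⇒ r6c6≠1.
Step 24. [r8c2∈{4,6}] r8c2 is the only open cell in row 8 admitting 4 ⇒ r8c2=4.
Step 25. [r1c9∈{3,5,7,9}] the pair r1c5,r1c7 in row 1 locks {1,9} between them ⇒ r1c9≠9.
Step 26. [r1c6∈{1,3,9}] the pair r1c5,r1c7 in row 1 locks {1,9} between them. So r1c6≠1.
Step 27. [r5c7∈{4,9}] row 5 places 4 nowhere but r5c7, so r5c7=4.
Step 28. [r6c7∈{6,9}] in row 6, 6 fits only at r6c7, so r6c7=6.
Step 29. [r1c7∈{1,9}] 9 has one home in col 7: r1c7 ⇒ r1c7=9.
Step 30. [r5c5∈{1,9}] col 5 places 9 nowhere but r5c5, so r5c5=9.
Step 31. [r3c9∈{8}] nothing but 8 survives at r3c9. So r3c9=8.
Step 32. [r5c6∈{1,2}] r5c6 is the only open cell in row 5 admitting 1, so r5c6=1.
Step 33. [r5c9∈{5}] only 5 remains possible at r5c9. So r5c9=5.
Step 34. [r2c9∈{3}] only 3 remains possible at r2c9. So r2c9=3.
Step 35. [r6c6∈{7}] r6c6's peers cover all but 7, so r6c6=7.
Step 36. [r4c8∈{2,7}] across row 4, 7 lands solely at r4c8 ⇒ r4c8=7.
Step 37. [r1c8∈{5}] nothing but 5 survives at r1c8 ⇒ r1c8=5.
Step 38. [r1c5∈{1}] r1c5 is down to just 1 ⇒ r1c5=1.
Step 39. [r2c7∈{1}] r2c7 is down to just 1. So r2c7=1.
Step 40. [r6c9∈{9}] nothing but 9 survives at r6c9. So r6c9=9.
Step 41. [r4c6∈{2}] nothing but 2 survives at r4c6. So r4c6=2.
Step 42. [r1c6∈{3}] r1c6 has the single candidate 3 ⇒ r1c6=3.
Step 43. [r6c2∈{1}] r6c2's peers cover all but 1 ⇒ r6c2=1.
Step 44. [r4c7∈{8}] nothing but 8 survives at r4c7, so r4c7=8.
Step 45. [r1c3∈{2}] nothing but 2 survives at r1c3, so r1c3=2.
Step 46. [r8c4∈{9}] r8c4 has the single candidate 9 ⇒ r8c4=9.
Step 47. [r7c4∈{7}] r7c4 has the single candidate 7 ⇒ r7c4=7.
Step 48. [r3c6∈{9}] r3c6's peers cover all but 9 ⇒ r3c6=9.
Step 49. [r9c4∈{1}] only 1 remains possible at r9c4 ⇒ r9c4=1.
Step 50. [r5c1∈{3}] r5c1 has the single candidate 3, so r5c1=3.
Step 51. [r5c8∈{2}] nothing but 2 survives at r5c8. So r5c8=2.
Step 52. [r2c6∈{8}] r2c6 is down to just 8. So r2c6=8.
Step 53. [r1c2∈{6}] nothing but 6 survives at r1c2 ⇒ r1c2=6.
Step 54. [r8c1∈{6}] only 6 remains possible at r8c1 ⇒ r8c1=6.
Step 55. [r1c9∈{7}] r1c9 is down to just 7. So r1c9=7.

Answer: 8 6 2 4 1 3 9 5 7 / 7 9 5 2 6 8 1 4 3 / 4 3 1 5 7 9 2 6 8 / 9 5 6 3 4 2 8 7 1 / 3 7 8 6 9 1 4 2 5 / 2 1 4 8 5 7 6 3 9 / 1 8 3 7 2 6 5 9 4 / 6 4 7 9 8 5 3 1 2 / 5 2 9 1 3 4 7 8 6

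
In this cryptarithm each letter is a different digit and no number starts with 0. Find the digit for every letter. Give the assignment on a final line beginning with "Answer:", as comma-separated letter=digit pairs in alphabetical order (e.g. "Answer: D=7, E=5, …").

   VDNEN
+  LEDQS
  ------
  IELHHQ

Step 1. [col 1: N + S ≡ Q (mod 10)] S=7 is one option consistent with column 1 (N + S ≡ Q (mod 10), carry-in 0) — take it. So S=7.
Step 2. [I] the sum has 6 digits but both addends have 5; that extra leading digit I is the final carry, namely 1. So I=1.
Step 3. [col 1: N + S ≡ Q (mod 10)] Q=0 is one option consistent with column 1 (N + S ≡ Q (mod 10), carry-in 0) — take it ⇒ Q=0.
Step 4. [col 1: N + S ≡ Q (mod 10)] from column 1 (S=7, Q=0, carry-in 0, digits 0,1,7 already taken and all letters distinct): N must equal 3 ⇒ N=3.
Step 5. [col 2: E + Q ≡ H (mod 10)] H=5 is one option consistent with column 2 (E + Q ≡ H (mod 10), carry-in 1) — take it. So H=5.
Step 6. [col 2: E + Q ≡ H (mod 10)] from column 2 (Q=0, H=5, carry-in 1, digits 0,1,3,5,7 already taken and all letters distinct): E must equal 4. So E=4.
Step 7. [col 3: N + D ≡ H (mod 10)] column 3: given N=3, H=5, carry-in 0, and digits 0,1,3,4,5,7 already taken and all letters distinct, N+D≡H (mod 10) forces D=2, so D=2.
Step 8. [col 4: D + E ≡ L (mod 10)] from column 4 (D=2, E=4, carry-in 0, digits 0,1,2,3,4,5,7 already taken and all letters distinct): L must equal 6. So L=6.
Step 9. [col 5: V + L ≡ E (mod 10)] column 5: given L=6, E=4, carry-in 0, and digits 0,1,2,3,4,5,6,7 already taken and all letters distinct, V+L≡E (mod 10) forces V=8 ⇒ V=8.

Answer: D=2, E=4, H=5, I=1, L=6, N=3, Q=0, S=7, V=8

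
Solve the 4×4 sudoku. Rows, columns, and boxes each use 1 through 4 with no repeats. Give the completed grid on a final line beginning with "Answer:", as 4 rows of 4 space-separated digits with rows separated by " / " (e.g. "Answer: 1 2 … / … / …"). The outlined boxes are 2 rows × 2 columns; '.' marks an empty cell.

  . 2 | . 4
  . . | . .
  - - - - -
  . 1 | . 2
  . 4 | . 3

Step 1. [r2c2∈{3}] only 3 remains possible at r2c2 ⇒ r2c2=3.
Step 2. [r2c4∈{1}] r2c4 has the single candidate 1 ⇒ r2c4=1.
Step 3. [r4c3∈{1}] nothing but 1 survives at r4c3 ⇒ r4c3=1.
Step 4. [r1c3∈{3}] r1c3's peers cover all but 3. So r1c3=3.
Step 5. [r1c1∈{1}] only 1 remains possible at r1c1 ⇒ r1c1=1.
Step 6. [r2c1∈{4}] r2c1 has the single candidate 4, so r2c1=4.
Step 7. [r3c1∈{3}] r3c1's peers cover all but 3, so r3c1=3.
Step 8. [r3c3∈{4}] r3c3's peers cover all but 4 ⇒ r3c3=4.
Step 9. [r2c3∈{2}] nothing but 2 survives at r2c3 ⇒ r2c3=2.
Step 10. [r4c1∈{2}] nothing but 2 survives at r4c1 ⇒ r4c1=2.

Answer: 1 2 3 4 / 4 3 2 1 / 3 1 4 2 / 2 4 1 3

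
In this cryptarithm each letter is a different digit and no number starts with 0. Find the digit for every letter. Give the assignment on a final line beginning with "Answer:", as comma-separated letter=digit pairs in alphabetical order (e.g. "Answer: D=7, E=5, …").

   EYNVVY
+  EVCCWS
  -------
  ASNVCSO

Step 1. [col 1: Y + S ≡ O (mod 10)] Y=5 is one option consistent with column 1 (Y + S ≡ O (mod 10), carry-in 0) — take it. So Y=5.
Step 2. [col 1: Y + S ≡ O (mod 10)] no forcing yet in column 1 (carry-in 0); S=8 is free and consistent — try it, so S=8.
Step 3. [col 1: Y + S ≡ O (mod 10)] column 1: given Y=5, S=8, carry-in 0, and digits 5,8 already taken and all letters distinct, Y+S≡O (mod 10) forces O=3 ⇒ O=3.
Step 4. [A] adding two 6-digit numbers gives at most 6+1 digits, and here it does — A is that final carry and must be 1. So A=1.
Step 5. [col 2: V + W ≡ S (mod 10)] several values work for V in column 2 (V + W ≡ S (mod 10), carry-in 1); try V=0. So V=0.
Step 6. [col 2: V + W ≡ S (mod 10)] in column 2 we have V+W≡S with carry-in 1; given V=0, S=8 and digits 0,1,3,5,8 already taken and all letters distinct, that pins W to 7 ⇒ W=7.
Step 7. [col 3: V + C ≡ C (mod 10)] no forcing yet in column 3 (carry-in 0); C=4 is free and consistent — try it ⇒ C=4.
Step 8. [col 4: N + C ≡ V (mod 10)] column 4: given C=4, V=0, carry-in 0, and digits 0,1,3,4,5,7,8 already taken and all letters distinct, N+C≡V (mod 10) forces N=6 ⇒ N=6.
Step 9. [col 6: E + E ≡ S (mod 10)] column 6: given S=8, carry-in 0, and digits 0,1,3,4,5,6,7,8 already taken and all letters distinct, E+E≡S (mod 10) forces E=9 ⇒ E=9.

Answer: A=1, C=4, E=9, N=6, O=3, S=8, V=0, W=7, Y=5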